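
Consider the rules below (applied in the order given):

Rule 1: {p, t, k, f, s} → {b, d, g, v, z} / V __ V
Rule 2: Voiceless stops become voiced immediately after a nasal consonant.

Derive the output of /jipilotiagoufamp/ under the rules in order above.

jibilodiagouvamb

Rule 1 (intervocalic voicing): /p/ is a voiceless obstruent between vowels /i/ and /i/, so it voices to [b]. /t/ is a voiceless obstruent between vowels /o/ and /i/, so it voices to [d]. /f/ is a voiceless obstruent between vowels /u/ and /a/, so it voices to [v]. /jipilotiagoufamp/ → jibilodiagouvamp.
Rule 2 (post-nasal voicing): /p/ is a voiceless stop immediately after the nasal /m/, so it voices to [b]. /jibilodiagouvamp/ → jibilodiagouvamb.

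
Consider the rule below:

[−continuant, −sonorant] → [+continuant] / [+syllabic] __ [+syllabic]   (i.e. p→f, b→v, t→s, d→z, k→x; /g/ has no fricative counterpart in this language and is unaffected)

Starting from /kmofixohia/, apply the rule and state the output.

No segment of /kmofixohia/ meets the structural description of the rule, so the form surfaces unchanged.

kmofixohia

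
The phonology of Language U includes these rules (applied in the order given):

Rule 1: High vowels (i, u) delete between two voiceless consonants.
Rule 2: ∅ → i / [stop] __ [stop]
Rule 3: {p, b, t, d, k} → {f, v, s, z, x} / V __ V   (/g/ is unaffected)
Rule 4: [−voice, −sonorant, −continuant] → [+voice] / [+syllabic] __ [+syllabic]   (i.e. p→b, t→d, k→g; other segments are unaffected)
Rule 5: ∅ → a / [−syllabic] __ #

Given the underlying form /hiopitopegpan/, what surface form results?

hiofisofegifana

Rule 1 (high vowel syncope): /i/ is a high vowel flanked by voiceless consonants /p/ and /t/, so it deletes. /hiopitopegpan/ → hioptopegpan.
Rule 2 (stop-cluster i-epenthesis): /p/ and /t/ form a stop–stop cluster, so [i] is inserted between them. /g/ and /p/ form a stop–stop cluster, so [i] is inserted between them. /hioptopegpan/ → hiopitopegipan.
Rule 3 (intervocalic spirantization): /p/ is a stop between vowels /o/ and /i/, so it spirantizes to the fricative [f]. /t/ is a stop between vowels /i/ and /o/, so it spirantizes to the fricative [s]. /p/ is a stop between vowels /o/ and /e/, so it spirantizes to the fricative [f]. /p/ is a stop between vowels /i/ and /a/, so it spirantizes to the fricative [f]. /hiopitopegipan/ → hiofisofegifan.
Rule 4 (intervocalic voicing): no segment meets the environment; /hiofisofegifan/ is unchanged.
Rule 5 (final a-epenthesis): the form ends in the consonant /n/, so [a] is inserted word-finally. /hiofisofegifan/ → hiofisofegifana.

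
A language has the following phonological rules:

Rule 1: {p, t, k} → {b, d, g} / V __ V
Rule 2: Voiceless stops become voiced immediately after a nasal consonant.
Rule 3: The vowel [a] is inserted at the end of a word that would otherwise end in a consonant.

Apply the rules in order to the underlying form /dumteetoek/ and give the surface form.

dumdeedoeka

Rule 1 (intervocalic voicing): /t/ is a voiceless stop between vowels /e/ and /o/, so it voices to [d]. /dumteetoek/ → dumteedoek.
Rule 2 (post-nasal voicing): /t/ is a voiceless stop immediately after the nasal /m/, so it voices to [d]. /dumteedoek/ → dumdeedoek.
Rule 3 (final a-epenthesis): the form ends in the consonant /k/, so [a] is inserted word-finally. /dumdeedoek/ → dumdeedoeka.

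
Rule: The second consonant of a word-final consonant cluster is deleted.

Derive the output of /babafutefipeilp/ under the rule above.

/p/ is the second consonant of a word-final cluster /lp/, so it deletes.
The other instances of /b/, /f/, /t/, /p/, /l/ do not occur in the required environment and remain unchanged.
Surface form: [babafutefipeil].

babafutefipeil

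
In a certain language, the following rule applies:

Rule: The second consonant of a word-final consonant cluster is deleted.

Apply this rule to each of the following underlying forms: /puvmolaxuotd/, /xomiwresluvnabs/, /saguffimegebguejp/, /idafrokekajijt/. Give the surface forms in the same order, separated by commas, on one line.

puvmolaxuot, xomiwresluvnab, saguffimegebguej, idafrokekajij

/puvmolaxuotd/: /d/ is the second consonant of a word-final cluster /td/, so it deletes. → [puvmolaxuot].
/xomiwresluvnabs/: /s/ is the second consonant of a word-final cluster /bs/, so it deletes. → [xomiwresluvnab].
/saguffimegebguejp/: /p/ is the second consonant of a word-final cluster /jp/, so it deletes. → [saguffimegebguej].
/idafrokekajijt/: /t/ is the second consonant of a word-final cluster /jt/, so it deletes. → [idafrokekajij].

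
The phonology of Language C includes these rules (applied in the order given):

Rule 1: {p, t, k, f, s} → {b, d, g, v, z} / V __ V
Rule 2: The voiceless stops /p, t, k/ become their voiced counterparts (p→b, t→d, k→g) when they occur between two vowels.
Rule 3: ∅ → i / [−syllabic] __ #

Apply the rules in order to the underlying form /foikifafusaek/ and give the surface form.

foigivavuzaeki

Rule 1 (intervocalic voicing): /k/ is a voiceless obstruent between vowels /i/ and /i/, so it voices to [g]. /f/ is a voiceless obstruent between vowels /i/ and /a/, so it voices to [v]. /f/ is a voiceless obstruent between vowels /a/ and /u/, so it voices to [v]. /s/ is a voiceless obstruent between vowels /u/ and /a/, so it voices to [z]. /foikifafusaek/ → foigivavuzaek.
Rule 2 (intervocalic voicing): no segment meets the environment; /foigivavuzaek/ is unchanged.
Rule 3 (final i-epenthesis): the form ends in the consonant /k/, so [i] is inserted word-finally. /foigivavuzaek/ → foigivavuzaeki.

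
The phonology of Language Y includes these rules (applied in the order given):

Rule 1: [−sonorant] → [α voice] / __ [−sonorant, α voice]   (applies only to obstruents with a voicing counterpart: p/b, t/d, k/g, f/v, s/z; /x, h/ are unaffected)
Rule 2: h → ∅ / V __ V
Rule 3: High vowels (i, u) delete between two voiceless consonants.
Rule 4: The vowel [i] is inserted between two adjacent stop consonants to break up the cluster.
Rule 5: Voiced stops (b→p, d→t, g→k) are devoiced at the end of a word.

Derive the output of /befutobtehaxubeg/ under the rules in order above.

Rule 1 (regressive voicing assimilation): /b/ precedes the voiceless obstruent /t/, so it devoices to [p] by assimilation. /befutobtehaxubeg/ → befutoptehaxubeg.
Rule 2 (intervocalic h-deletion): /h/ occurs between vowels /e/ and /a/, so it deletes. /befutoptehaxubeg/ → befutopteaxubeg.
Rule 3 (high vowel syncope): /u/ is a high vowel flanked by voiceless consonants /f/ and /t/, so it deletes. /befutopteaxubeg/ → beftopteaxubeg.
Rule 4 (stop-cluster i-epenthesis): /p/ and /t/ form a stop–stop cluster, so [i] is inserted between them. /beftopteaxubeg/ → beftopiteaxubeg.
Rule 5 (final devoicing): /g/ is a voiced stop in word-final position, so it devoices to [k]. /beftopiteaxubeg/ → beftopiteaxubek.

beftopiteaxubek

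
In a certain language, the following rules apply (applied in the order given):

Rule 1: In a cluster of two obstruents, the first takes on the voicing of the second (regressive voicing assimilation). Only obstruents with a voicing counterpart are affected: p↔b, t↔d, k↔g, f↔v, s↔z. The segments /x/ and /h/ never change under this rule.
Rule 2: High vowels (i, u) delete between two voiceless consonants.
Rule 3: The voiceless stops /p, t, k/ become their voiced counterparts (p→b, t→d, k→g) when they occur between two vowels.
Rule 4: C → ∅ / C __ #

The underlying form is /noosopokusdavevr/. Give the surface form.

Rule 1 (regressive voicing assimilation): /s/ precedes the voiced obstruent /d/, so it voices to [z] by assimilation. /noosopokusdavevr/ → noosopokuzdavevr.
Rule 2 (high vowel syncope): no segment meets the environment; /noosopokuzdavevr/ is unchanged.
Rule 3 (intervocalic voicing): /p/ is a voiceless stop between vowels /o/ and /o/, so it voices to [b]. /k/ is a voiceless stop between vowels /o/ and /u/, so it voices to [g]. /noosopokuzdavevr/ → noosoboguzdavevr.
Rule 4 (final cluster simplification): /r/ is the second consonant of a word-final cluster /vr/, so it deletes. /noosoboguzdavevr/ → noosoboguzdavev.

noosoboguzdavev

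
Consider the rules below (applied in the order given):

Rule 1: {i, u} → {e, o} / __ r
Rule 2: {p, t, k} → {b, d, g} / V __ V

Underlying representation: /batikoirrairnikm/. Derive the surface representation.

Rule 1 (pre-rhotic lowering): /i/ is a high vowel immediately before /r/, so it lowers to [e]. /i/ is a high vowel immediately before /r/, so it lowers to [e]. /batikoirrairnikm/ → batikoerraernikm.
Rule 2 (intervocalic voicing): /t/ is a voiceless stop between vowels /a/ and /i/, so it voices to [d]. /k/ is a voiceless stop between vowels /i/ and /o/, so it voices to [g]. /batikoerraernikm/ → badigoerraernikm.

badigoerraernikm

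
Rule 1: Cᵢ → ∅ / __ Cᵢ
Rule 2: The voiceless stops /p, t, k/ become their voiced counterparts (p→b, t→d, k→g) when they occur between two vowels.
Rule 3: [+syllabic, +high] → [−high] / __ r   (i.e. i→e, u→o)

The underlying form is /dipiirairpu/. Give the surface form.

Rule 1 (degemination): no segment meets the environment; /dipiirairpu/ is unchanged.
Rule 2 (intervocalic voicing): /p/ is a voiceless stop between vowels /i/ and /i/, so it voices to [b]. /dipiirairpu/ → dibiirairpu.
Rule 3 (pre-rhotic lowering): /i/ is a high vowel immediately before /r/, so it lowers to [e]. /i/ is a high vowel immediately before /r/, so it lowers to [e]. /dibiirairpu/ → dibieraerpu.

dibieraerpu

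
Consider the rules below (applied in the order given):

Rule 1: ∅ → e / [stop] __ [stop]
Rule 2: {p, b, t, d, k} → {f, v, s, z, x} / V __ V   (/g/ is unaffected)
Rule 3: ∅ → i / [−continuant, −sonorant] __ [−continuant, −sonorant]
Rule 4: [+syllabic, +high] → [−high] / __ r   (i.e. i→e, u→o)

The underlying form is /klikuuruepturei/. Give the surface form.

Rule 1 (stop-cluster e-epenthesis): /p/ and /t/ form a stop–stop cluster, so [e] is inserted between them. /klikuuruepturei/ → klikuuruepeturei.
Rule 2 (intervocalic spirantization): /k/ is a stop between vowels /i/ and /u/, so it spirantizes to the fricative [x]. /p/ is a stop between vowels /e/ and /e/, so it spirantizes to the fricative [f]. /t/ is a stop between vowels /e/ and /u/, so it spirantizes to the fricative [s]. /klikuuruepeturei/ → klixuuruefesurei.
Rule 3 (stop-cluster i-epenthesis): no segment meets the environment; /klixuuruefesurei/ is unchanged.
Rule 4 (pre-rhotic lowering): /u/ is a high vowel immediately before /r/, so it lowers to [o]. /u/ is a high vowel immediately before /r/, so it lowers to [o]. /klixuuruefesurei/ → klixuoruefesorei.

klixuoruefesorei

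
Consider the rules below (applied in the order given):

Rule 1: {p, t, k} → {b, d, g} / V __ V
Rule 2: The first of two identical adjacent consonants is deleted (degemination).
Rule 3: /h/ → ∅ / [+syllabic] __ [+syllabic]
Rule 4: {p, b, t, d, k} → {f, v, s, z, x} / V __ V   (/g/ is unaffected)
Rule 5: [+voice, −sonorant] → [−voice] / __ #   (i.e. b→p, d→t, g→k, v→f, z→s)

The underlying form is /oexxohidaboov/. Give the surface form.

oexoizavoof

Rule 1 (intervocalic voicing): no segment meets the environment; /oexxohidaboov/ is unchanged.
Rule 2 (degemination): /xx/ is a geminate; the first /x/ deletes. /oexxohidaboov/ → oexohidaboov.
Rule 3 (intervocalic h-deletion): /h/ occurs between vowels /o/ and /i/, so it deletes. /oexohidaboov/ → oexoidaboov.
Rule 4 (intervocalic spirantization): /d/ is a stop between vowels /i/ and /a/, so it spirantizes to the fricative [z]. /b/ is a stop between vowels /a/ and /o/, so it spirantizes to the fricative [v]. /oexoidaboov/ → oexoizavoov.
Rule 5 (final devoicing): /v/ is a voiced obstruent in word-final position, so it devoices to [f]. /oexoizavoov/ → oexoizavoof.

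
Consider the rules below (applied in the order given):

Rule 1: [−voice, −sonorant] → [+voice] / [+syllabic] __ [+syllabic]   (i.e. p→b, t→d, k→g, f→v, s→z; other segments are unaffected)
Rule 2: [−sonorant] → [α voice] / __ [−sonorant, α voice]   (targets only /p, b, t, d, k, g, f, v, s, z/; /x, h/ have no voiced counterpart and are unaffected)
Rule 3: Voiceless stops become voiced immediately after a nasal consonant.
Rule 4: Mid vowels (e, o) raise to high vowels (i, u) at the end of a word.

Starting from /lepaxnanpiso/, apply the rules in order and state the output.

lebaxnanbizu

Rule 1 (intervocalic voicing): /p/ is a voiceless obstruent between vowels /e/ and /a/, so it voices to [b]. /s/ is a voiceless obstruent between vowels /i/ and /o/, so it voices to [z]. /lepaxnanpiso/ → lebaxnanpizo.
Rule 2 (regressive voicing assimilation): no segment meets the environment; /lebaxnanpizo/ is unchanged.
Rule 3 (post-nasal voicing): /p/ is a voiceless stop immediately after the nasal /n/, so it voices to [b]. /lebaxnanpizo/ → lebaxnanbizo.
Rule 4 (final vowel raising): /o/ is a mid vowel in word-final position, so it raises to [u]. /lebaxnanbizo/ → lebaxnanbizu.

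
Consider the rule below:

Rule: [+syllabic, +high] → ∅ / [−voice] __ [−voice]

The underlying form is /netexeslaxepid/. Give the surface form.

No segment of /netexeslaxepid/ meets the structural description of the rule, so the form surfaces unchanged.

netexeslaxepid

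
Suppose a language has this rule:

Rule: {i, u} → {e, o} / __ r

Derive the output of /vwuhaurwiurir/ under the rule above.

Scanning /vwuhaurwiurir/: /u/ at position 3 is not in the conditioning environment; /u/ is a high vowel immediately before /r/, so it lowers to [o]; /i/ at position 9 is not in the conditioning environment; /u/ is a high vowel immediately before /r/, so it lowers to [o]; /i/ is a high vowel immediately before /r/, so it lowers to [e].
Result: [vwuhaorwiorer].

vwuhaorwiorer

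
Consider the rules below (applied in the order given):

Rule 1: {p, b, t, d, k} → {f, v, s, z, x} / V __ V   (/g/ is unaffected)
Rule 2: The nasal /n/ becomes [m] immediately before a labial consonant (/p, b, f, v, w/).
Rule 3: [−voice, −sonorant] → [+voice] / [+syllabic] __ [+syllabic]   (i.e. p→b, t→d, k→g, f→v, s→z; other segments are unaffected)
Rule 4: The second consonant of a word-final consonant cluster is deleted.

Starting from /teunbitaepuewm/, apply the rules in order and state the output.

teumbizaevuew

Rule 1 (intervocalic spirantization): /t/ is a stop between vowels /i/ and /a/, so it spirantizes to the fricative [s]. /p/ is a stop between vowels /e/ and /u/, so it spirantizes to the fricative [f]. /teunbitaepuewm/ → teunbisaefuewm.
Rule 2 (nasal place assimilation): /n/ precedes the labial consonant /b/, so it assimilates in place to [m]. /teunbisaefuewm/ → teumbisaefuewm.
Rule 3 (intervocalic voicing): /s/ is a voiceless obstruent between vowels /i/ and /a/, so it voices to [z]. /f/ is a voiceless obstruent between vowels /e/ and /u/, so it voices to [v]. /teumbisaefuewm/ → teumbizaevuewm.
Rule 4 (final cluster simplification): /m/ is the second consonant of a word-final cluster /wm/, so it deletes. /teumbizaevuewm/ → teumbizaevuew.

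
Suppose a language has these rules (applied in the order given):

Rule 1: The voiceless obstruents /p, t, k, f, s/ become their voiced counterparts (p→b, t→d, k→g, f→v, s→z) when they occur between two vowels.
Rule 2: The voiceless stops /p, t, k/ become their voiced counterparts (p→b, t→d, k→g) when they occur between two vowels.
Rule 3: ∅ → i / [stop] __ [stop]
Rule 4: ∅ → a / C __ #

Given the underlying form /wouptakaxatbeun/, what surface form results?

Rule 1 (intervocalic voicing): /k/ is a voiceless obstruent between vowels /a/ and /a/, so it voices to [g]. /wouptakaxatbeun/ → wouptagaxatbeun.
Rule 2 (intervocalic voicing): no segment meets the environment; /wouptagaxatbeun/ is unchanged.
Rule 3 (stop-cluster i-epenthesis): /p/ and /t/ form a stop–stop cluster, so [i] is inserted between them. /t/ and /b/ form a stop–stop cluster, so [i] is inserted between them. /wouptagaxatbeun/ → woupitagaxatibeun.
Rule 4 (final a-epenthesis): the form ends in the consonant /n/, so [a] is inserted word-finally. /woupitagaxatibeun/ → woupitagaxatibeuna.

woupitagaxatibeuna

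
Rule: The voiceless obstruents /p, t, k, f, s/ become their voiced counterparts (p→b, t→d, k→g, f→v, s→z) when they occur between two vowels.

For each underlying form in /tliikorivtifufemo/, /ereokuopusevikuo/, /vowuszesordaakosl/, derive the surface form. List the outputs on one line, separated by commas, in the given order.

tliigorivtivuvemo, ereoguobuzeviguo, vowuszezordaagosl

/tliikorivtifufemo/: /k/ is a voiceless obstruent between vowels /i/ and /o/, so it voices to [g]. /f/ is a voiceless obstruent between vowels /i/ and /u/, so it voices to [v]. /f/ is a voiceless obstruent between vowels /u/ and /e/, so it voices to [v]. → [tliigorivtivuvemo].
/ereokuopusevikuo/: /k/ is a voiceless obstruent between vowels /o/ and /u/, so it voices to [g]. /p/ is a voiceless obstruent between vowels /o/ and /u/, so it voices to [b]. /s/ is a voiceless obstruent between vowels /u/ and /e/, so it voices to [z]. /k/ is a voiceless obstruent between vowels /i/ and /u/, so it voices to [g]. → [ereoguobuzeviguo].
/vowuszesordaakosl/: /s/ is a voiceless obstruent between vowels /e/ and /o/, so it voices to [z]. /k/ is a voiceless obstruent between vowels /a/ and /o/, so it voices to [g]. → [vowuszezordaagosl].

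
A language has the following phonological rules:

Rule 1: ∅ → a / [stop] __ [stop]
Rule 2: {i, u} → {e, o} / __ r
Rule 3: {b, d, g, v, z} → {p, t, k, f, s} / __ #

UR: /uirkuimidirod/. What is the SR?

uerkuimiderot

Rule 1 (stop-cluster a-epenthesis): no segment meets the environment; /uirkuimidirod/ is unchanged.
Rule 2 (pre-rhotic lowering): /i/ is a high vowel immediately before /r/, so it lowers to [e]. /i/ is a high vowel immediately before /r/, so it lowers to [e]. /uirkuimidirod/ → uerkuimiderod.
Rule 3 (final devoicing): /d/ is a voiced obstruent in word-final position, so it devoices to [t]. /uerkuimiderod/ → uerkuimiderot.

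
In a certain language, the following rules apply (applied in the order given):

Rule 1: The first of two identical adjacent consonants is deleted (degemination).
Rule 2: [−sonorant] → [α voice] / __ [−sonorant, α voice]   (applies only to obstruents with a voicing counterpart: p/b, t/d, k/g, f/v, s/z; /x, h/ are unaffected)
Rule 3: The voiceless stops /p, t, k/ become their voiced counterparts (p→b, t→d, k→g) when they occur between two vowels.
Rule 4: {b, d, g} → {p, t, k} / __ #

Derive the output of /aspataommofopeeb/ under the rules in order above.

aspadaomofobeep

Rule 1 (degemination): /mm/ is a geminate; the first /m/ deletes. /aspataommofopeeb/ → aspataomofopeeb.
Rule 2 (regressive voicing assimilation): no segment meets the environment; /aspataomofopeeb/ is unchanged.
Rule 3 (intervocalic voicing): /t/ is a voiceless stop between vowels /a/ and /a/, so it voices to [d]. /p/ is a voiceless stop between vowels /o/ and /e/, so it voices to [b]. /aspataomofopeeb/ → aspadaomofobeeb.
Rule 4 (final devoicing): /b/ is a voiced stop in word-final position, so it devoices to [p]. /aspadaomofobeeb/ → aspadaomofobeep.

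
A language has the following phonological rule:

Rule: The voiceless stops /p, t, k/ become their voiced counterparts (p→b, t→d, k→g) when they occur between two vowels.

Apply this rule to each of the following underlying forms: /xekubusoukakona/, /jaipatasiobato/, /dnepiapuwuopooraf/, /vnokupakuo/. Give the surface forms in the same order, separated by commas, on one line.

/xekubusoukakona/: /k/ is a voiceless stop between vowels /e/ and /u/, so it voices to [g]. /k/ is a voiceless stop between vowels /u/ and /a/, so it voices to [g]. /k/ is a voiceless stop between vowels /a/ and /o/, so it voices to [g]. → [xegubusougagona].
/jaipatasiobato/: /p/ is a voiceless stop between vowels /i/ and /a/, so it voices to [b]. /t/ is a voiceless stop between vowels /a/ and /a/, so it voices to [d]. /t/ is a voiceless stop between vowels /a/ and /o/, so it voices to [d]. → [jaibadasiobado].
/dnepiapuwuopooraf/: /p/ is a voiceless stop between vowels /e/ and /i/, so it voices to [b]. /p/ is a voiceless stop between vowels /a/ and /u/, so it voices to [b]. /p/ is a voiceless stop between vowels /o/ and /o/, so it voices to [b]. → [dnebiabuwuobooraf].
/vnokupakuo/: /k/ is a voiceless stop between vowels /o/ and /u/, so it voices to [g]. /p/ is a voiceless stop between vowels /u/ and /a/, so it voices to [b]. /k/ is a voiceless stop between vowels /a/ and /u/, so it voices to [g]. → [vnogubaguo].

xegubusougagona, jaibadasiobado, dnebiabuwuobooraf, vnogubaguo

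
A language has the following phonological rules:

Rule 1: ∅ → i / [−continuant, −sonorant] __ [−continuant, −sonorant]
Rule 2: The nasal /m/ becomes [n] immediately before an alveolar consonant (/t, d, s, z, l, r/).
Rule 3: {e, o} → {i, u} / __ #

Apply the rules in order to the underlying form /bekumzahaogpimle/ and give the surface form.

Rule 1 (stop-cluster i-epenthesis): /g/ and /p/ form a stop–stop cluster, so [i] is inserted between them. /bekumzahaogpimle/ → bekumzahaogipimle.
Rule 2 (nasal place assimilation): /m/ precedes the alveolar consonant /z/, so it assimilates in place to [n]. /m/ precedes the alveolar consonant /l/, so it assimilates in place to [n]. /bekumzahaogipimle/ → bekunzahaogipinle.
Rule 3 (final vowel raising): /e/ is a mid vowel in word-final position, so it raises to [i]. /bekunzahaogipinle/ → bekunzahaogipinli.

bekunzahaogipinli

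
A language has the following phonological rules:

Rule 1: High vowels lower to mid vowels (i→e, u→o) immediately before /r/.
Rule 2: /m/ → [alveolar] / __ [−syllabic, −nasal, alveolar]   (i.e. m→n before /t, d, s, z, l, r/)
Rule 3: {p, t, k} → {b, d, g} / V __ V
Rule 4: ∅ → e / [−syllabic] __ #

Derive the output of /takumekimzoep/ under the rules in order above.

Rule 1 (pre-rhotic lowering): no segment meets the environment; /takumekimzoep/ is unchanged.
Rule 2 (nasal place assimilation): /m/ precedes the alveolar consonant /z/, so it assimilates in place to [n]. /takumekimzoep/ → takumekinzoep.
Rule 3 (intervocalic voicing): /k/ is a voiceless stop between vowels /a/ and /u/, so it voices to [g]. /k/ is a voiceless stop between vowels /e/ and /i/, so it voices to [g]. /takumekinzoep/ → tagumeginzoep.
Rule 4 (final e-epenthesis): the form ends in the consonant /p/, so [e] is inserted word-finally. /tagumeginzoep/ → tagumeginzoepe.

tagumeginzoepe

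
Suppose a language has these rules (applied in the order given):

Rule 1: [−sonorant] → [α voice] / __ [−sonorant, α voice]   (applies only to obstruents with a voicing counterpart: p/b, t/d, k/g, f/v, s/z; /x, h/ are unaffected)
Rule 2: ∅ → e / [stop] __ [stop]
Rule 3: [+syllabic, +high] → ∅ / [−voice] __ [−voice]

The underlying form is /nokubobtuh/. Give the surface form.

nokubopeth

Rule 1 (regressive voicing assimilation): /b/ precedes the voiceless obstruent /t/, so it devoices to [p] by assimilation. /nokubobtuh/ → nokuboptuh.
Rule 2 (stop-cluster e-epenthesis): /p/ and /t/ form a stop–stop cluster, so [e] is inserted between them. /nokuboptuh/ → nokubopetuh.
Rule 3 (high vowel syncope): /u/ is a high vowel flanked by voiceless consonants /t/ and /h/, so it deletes. /nokubopetuh/ → nokubopeth.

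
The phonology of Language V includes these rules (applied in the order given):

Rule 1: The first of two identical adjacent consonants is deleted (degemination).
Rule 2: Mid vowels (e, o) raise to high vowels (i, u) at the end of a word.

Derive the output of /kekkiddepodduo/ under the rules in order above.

kekidepoduu

Rule 1 (degemination): /kk/ is a geminate; the first /k/ deletes. /dd/ is a geminate; the first /d/ deletes. /dd/ is a geminate; the first /d/ deletes. /kekkiddepodduo/ → kekidepoduo.
Rule 2 (final vowel raising): /o/ is a mid vowel in word-final position, so it raises to [u]. /kekidepoduo/ → kekidepoduu.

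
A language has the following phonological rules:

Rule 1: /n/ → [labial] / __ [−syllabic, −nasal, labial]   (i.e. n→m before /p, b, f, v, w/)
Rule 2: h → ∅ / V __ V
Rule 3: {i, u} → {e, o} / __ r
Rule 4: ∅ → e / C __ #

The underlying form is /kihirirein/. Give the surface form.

Rule 1 (nasal place assimilation): no segment meets the environment; /kihirirein/ is unchanged.
Rule 2 (intervocalic h-deletion): /h/ occurs between vowels /i/ and /i/, so it deletes. /kihirirein/ → kiirirein.
Rule 3 (pre-rhotic lowering): /i/ is a high vowel immediately before /r/, so it lowers to [e]. /i/ is a high vowel immediately before /r/, so it lowers to [e]. /kiirirein/ → kiererein.
Rule 4 (final e-epenthesis): the form ends in the consonant /n/, so [e] is inserted word-finally. /kiererein/ → kierereine.

kierereine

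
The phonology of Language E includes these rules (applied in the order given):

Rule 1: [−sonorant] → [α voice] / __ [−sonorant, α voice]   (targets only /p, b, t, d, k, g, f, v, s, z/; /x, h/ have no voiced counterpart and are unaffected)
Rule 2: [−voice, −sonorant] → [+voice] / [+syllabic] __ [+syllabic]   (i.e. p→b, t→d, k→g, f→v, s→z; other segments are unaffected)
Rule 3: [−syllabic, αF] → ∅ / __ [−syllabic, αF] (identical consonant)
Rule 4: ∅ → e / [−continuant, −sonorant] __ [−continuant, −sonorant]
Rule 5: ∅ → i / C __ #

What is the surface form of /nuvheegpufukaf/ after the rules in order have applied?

Rule 1 (regressive voicing assimilation): /v/ precedes the voiceless obstruent /h/, so it devoices to [f] by assimilation. /g/ precedes the voiceless obstruent /p/, so it devoices to [k] by assimilation. /nuvheegpufukaf/ → nufheekpufukaf.
Rule 2 (intervocalic voicing): /f/ is a voiceless obstruent between vowels /u/ and /u/, so it voices to [v]. /k/ is a voiceless obstruent between vowels /u/ and /a/, so it voices to [g]. /nufheekpufukaf/ → nufheekpuvugaf.
Rule 3 (degemination): no segment meets the environment; /nufheekpuvugaf/ is unchanged.
Rule 4 (stop-cluster e-epenthesis): /k/ and /p/ form a stop–stop cluster, so [e] is inserted between them. /nufheekpuvugaf/ → nufheekepuvugaf.
Rule 5 (final i-epenthesis): the form ends in the consonant /f/, so [i] is inserted word-finally. /nufheekepuvugaf/ → nufheekepuvugafi.

nufheekepuvugafi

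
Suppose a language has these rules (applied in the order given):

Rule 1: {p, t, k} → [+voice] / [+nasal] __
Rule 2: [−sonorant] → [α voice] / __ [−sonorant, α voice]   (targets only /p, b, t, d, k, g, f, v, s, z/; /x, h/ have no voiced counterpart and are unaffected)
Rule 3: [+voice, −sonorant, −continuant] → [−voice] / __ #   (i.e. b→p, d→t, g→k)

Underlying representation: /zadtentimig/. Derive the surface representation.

zattendimik

Rule 1 (post-nasal voicing): /t/ is a voiceless stop immediately after the nasal /n/, so it voices to [d]. /zadtentimig/ → zadtendimig.
Rule 2 (regressive voicing assimilation): /d/ precedes the voiceless obstruent /t/, so it devoices to [t] by assimilation. /zadtendimig/ → zattendimig.
Rule 3 (final devoicing): /g/ is a voiced stop in word-final position, so it devoices to [k]. /zattendimig/ → zattendimik.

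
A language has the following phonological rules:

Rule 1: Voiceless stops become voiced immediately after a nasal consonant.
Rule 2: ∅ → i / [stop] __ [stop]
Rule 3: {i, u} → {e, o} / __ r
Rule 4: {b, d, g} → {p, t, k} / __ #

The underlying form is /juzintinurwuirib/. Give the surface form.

juzindinorwuerip

Rule 1 (post-nasal voicing): /t/ is a voiceless stop immediately after the nasal /n/, so it voices to [d]. /juzintinurwuirib/ → juzindinurwuirib.
Rule 2 (stop-cluster i-epenthesis): no segment meets the environment; /juzindinurwuirib/ is unchanged.
Rule 3 (pre-rhotic lowering): /u/ is a high vowel immediately before /r/, so it lowers to [o]. /i/ is a high vowel immediately before /r/, so it lowers to [e]. /juzindinurwuirib/ → juzindinorwuerib.
Rule 4 (final devoicing): /b/ is a voiced stop in word-final position, so it devoices to [p]. /juzindinorwuerib/ → juzindinorwuerip.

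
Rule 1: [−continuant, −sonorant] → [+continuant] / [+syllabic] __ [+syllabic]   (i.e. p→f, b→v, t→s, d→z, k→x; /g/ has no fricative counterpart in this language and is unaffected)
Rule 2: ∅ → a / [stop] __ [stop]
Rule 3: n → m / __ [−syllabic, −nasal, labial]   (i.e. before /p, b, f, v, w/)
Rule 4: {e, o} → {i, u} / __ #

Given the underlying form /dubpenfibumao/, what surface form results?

Rule 1 (intervocalic spirantization): /b/ is a stop between vowels /i/ and /u/, so it spirantizes to the fricative [v]. /dubpenfibumao/ → dubpenfivumao.
Rule 2 (stop-cluster a-epenthesis): /b/ and /p/ form a stop–stop cluster, so [a] is inserted between them. /dubpenfivumao/ → dubapenfivumao.
Rule 3 (nasal place assimilation): /n/ precedes the labial consonant /f/, so it assimilates in place to [m]. /dubapenfivumao/ → dubapemfivumao.
Rule 4 (final vowel raising): /o/ is a mid vowel in word-final position, so it raises to [u]. /dubapemfivumao/ → dubapemfivumau.

dubapemfivumau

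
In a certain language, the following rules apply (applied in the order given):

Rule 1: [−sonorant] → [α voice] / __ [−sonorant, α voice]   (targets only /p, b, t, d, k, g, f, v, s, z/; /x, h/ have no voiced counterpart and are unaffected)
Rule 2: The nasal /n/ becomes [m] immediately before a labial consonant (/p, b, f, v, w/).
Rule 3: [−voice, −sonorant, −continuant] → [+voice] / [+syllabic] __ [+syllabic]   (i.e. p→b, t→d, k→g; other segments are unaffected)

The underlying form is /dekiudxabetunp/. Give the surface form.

Rule 1 (regressive voicing assimilation): /d/ precedes the voiceless obstruent /x/, so it devoices to [t] by assimilation. /dekiudxabetunp/ → dekiutxabetunp.
Rule 2 (nasal place assimilation): /n/ precedes the labial consonant /p/, so it assimilates in place to [m]. /dekiutxabetunp/ → dekiutxabetump.
Rule 3 (intervocalic voicing): /k/ is a voiceless stop between vowels /e/ and /i/, so it voices to [g]. /t/ is a voiceless stop between vowels /e/ and /u/, so it voices to [d]. /dekiutxabetump/ → degiutxabedump.

degiutxabedump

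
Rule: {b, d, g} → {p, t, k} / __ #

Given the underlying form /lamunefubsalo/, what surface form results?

lamunefubsalo

No segment of /lamunefubsalo/ meets the structural description of the rule, so the form surfaces unchanged.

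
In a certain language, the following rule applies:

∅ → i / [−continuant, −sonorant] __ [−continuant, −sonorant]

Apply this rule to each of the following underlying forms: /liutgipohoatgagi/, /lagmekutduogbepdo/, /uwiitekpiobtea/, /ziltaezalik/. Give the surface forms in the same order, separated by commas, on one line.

liutigipohoatigagi, lagmekutiduogibepido, uwiitekipiobitea, ziltaezalik

/liutgipohoatgagi/: /t/ and /g/ form a stop–stop cluster, so [i] is inserted between them. /t/ and /g/ form a stop–stop cluster, so [i] is inserted between them. → [liutigipohoatigagi].
/lagmekutduogbepdo/: /t/ and /d/ form a stop–stop cluster, so [i] is inserted between them. /g/ and /b/ form a stop–stop cluster, so [i] is inserted between them. /p/ and /d/ form a stop–stop cluster, so [i] is inserted between them. → [lagmekutiduogibepido].
/uwiitekpiobtea/: /k/ and /p/ form a stop–stop cluster, so [i] is inserted between them. /b/ and /t/ form a stop–stop cluster, so [i] is inserted between them. → [uwiitekipiobitea].
/ziltaezalik/: the rule's environment is not met; surfaces unchanged as [ziltaezalik].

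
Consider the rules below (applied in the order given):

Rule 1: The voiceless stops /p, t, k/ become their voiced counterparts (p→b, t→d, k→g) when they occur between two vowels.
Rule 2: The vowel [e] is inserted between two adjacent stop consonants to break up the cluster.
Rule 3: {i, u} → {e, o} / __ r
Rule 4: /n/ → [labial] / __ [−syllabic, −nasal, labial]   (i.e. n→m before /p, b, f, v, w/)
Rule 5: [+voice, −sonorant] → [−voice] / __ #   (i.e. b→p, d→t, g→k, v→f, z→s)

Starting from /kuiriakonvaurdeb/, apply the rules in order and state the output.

kueriagomvaordep

Rule 1 (intervocalic voicing): /k/ is a voiceless stop between vowels /a/ and /o/, so it voices to [g]. /kuiriakonvaurdeb/ → kuiriagonvaurdeb.
Rule 2 (stop-cluster e-epenthesis): no segment meets the environment; /kuiriagonvaurdeb/ is unchanged.
Rule 3 (pre-rhotic lowering): /i/ is a high vowel immediately before /r/, so it lowers to [e]. /u/ is a high vowel immediately before /r/, so it lowers to [o]. /kuiriagonvaurdeb/ → kueriagonvaordeb.
Rule 4 (nasal place assimilation): /n/ precedes the labial consonant /v/, so it assimilates in place to [m]. /kueriagonvaordeb/ → kueriagomvaordeb.
Rule 5 (final devoicing): /b/ is a voiced obstruent in word-final position, so it devoices to [p]. /kueriagomvaordeb/ → kueriagomvaordep.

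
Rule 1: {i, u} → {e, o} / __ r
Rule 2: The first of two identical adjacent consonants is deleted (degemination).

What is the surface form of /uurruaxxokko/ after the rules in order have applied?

Rule 1 (pre-rhotic lowering): /u/ is a high vowel immediately before /r/, so it lowers to [o]. /uurruaxxokko/ → uorruaxxokko.
Rule 2 (degemination): /rr/ is a geminate; the first /r/ deletes. /xx/ is a geminate; the first /x/ deletes. /kk/ is a geminate; the first /k/ deletes. /uorruaxxokko/ → uoruaxoko.

uoruaxoko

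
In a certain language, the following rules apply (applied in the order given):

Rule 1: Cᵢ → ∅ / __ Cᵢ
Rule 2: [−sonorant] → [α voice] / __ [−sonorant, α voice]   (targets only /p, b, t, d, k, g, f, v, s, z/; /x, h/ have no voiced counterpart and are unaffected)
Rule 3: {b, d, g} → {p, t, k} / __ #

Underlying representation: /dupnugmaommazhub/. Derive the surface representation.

dupnugmaomashup

Rule 1 (degemination): /mm/ is a geminate; the first /m/ deletes. /dupnugmaommazhub/ → dupnugmaomazhub.
Rule 2 (regressive voicing assimilation): /z/ precedes the voiceless obstruent /h/, so it devoices to [s] by assimilation. /dupnugmaomazhub/ → dupnugmaomashub.
Rule 3 (final devoicing): /b/ is a voiced stop in word-final position, so it devoices to [p]. /dupnugmaomashub/ → dupnugmaomashup.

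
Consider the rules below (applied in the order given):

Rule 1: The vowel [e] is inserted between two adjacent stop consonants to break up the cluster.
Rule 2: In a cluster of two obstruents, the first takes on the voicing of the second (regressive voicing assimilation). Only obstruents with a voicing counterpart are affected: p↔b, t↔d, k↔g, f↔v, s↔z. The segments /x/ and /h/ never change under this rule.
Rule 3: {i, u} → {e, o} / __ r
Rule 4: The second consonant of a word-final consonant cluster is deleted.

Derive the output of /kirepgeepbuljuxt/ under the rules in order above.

kerepegeepebuljux

Rule 1 (stop-cluster e-epenthesis): /p/ and /g/ form a stop–stop cluster, so [e] is inserted between them. /p/ and /b/ form a stop–stop cluster, so [e] is inserted between them. /kirepgeepbuljuxt/ → kirepegeepebuljuxt.
Rule 2 (regressive voicing assimilation): no segment meets the environment; /kirepegeepebuljuxt/ is unchanged.
Rule 3 (pre-rhotic lowering): /i/ is a high vowel immediately before /r/, so it lowers to [e]. /kirepegeepebuljuxt/ → kerepegeepebuljuxt.
Rule 4 (final cluster simplification): /t/ is the second consonant of a word-final cluster /xt/, so it deletes. /kerepegeepebuljuxt/ → kerepegeepebuljux.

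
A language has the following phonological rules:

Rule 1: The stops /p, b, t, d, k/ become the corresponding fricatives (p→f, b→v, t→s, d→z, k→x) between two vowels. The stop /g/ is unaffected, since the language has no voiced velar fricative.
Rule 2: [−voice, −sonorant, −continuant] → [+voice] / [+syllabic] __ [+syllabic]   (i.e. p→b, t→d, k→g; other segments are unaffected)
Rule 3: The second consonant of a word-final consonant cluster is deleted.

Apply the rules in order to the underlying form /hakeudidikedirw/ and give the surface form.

Rule 1 (intervocalic spirantization): /k/ is a stop between vowels /a/ and /e/, so it spirantizes to the fricative [x]. /d/ is a stop between vowels /u/ and /i/, so it spirantizes to the fricative [z]. /d/ is a stop between vowels /i/ and /i/, so it spirantizes to the fricative [z]. /k/ is a stop between vowels /i/ and /e/, so it spirantizes to the fricative [x]. /d/ is a stop between vowels /e/ and /i/, so it spirantizes to the fricative [z]. /hakeudidikedirw/ → haxeuzizixezirw.
Rule 2 (intervocalic voicing): no segment meets the environment; /haxeuzizixezirw/ is unchanged.
Rule 3 (final cluster simplification): /w/ is the second consonant of a word-final cluster /rw/, so it deletes. /haxeuzizixezirw/ → haxeuzizixezir.

haxeuzizixezir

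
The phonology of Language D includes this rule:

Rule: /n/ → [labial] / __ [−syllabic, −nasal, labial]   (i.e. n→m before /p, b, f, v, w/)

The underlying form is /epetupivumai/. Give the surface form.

No segment of /epetupivumai/ meets the structural description of the rule, so the form surfaces unchanged.

epetupivumai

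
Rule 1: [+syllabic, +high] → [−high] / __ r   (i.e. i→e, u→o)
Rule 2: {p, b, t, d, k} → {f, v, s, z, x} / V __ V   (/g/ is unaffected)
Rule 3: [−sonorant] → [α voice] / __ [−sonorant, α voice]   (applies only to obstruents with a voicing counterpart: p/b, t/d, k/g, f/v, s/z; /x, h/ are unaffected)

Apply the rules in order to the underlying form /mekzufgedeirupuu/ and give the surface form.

Rule 1 (pre-rhotic lowering): /i/ is a high vowel immediately before /r/, so it lowers to [e]. /mekzufgedeirupuu/ → mekzufgedeerupuu.
Rule 2 (intervocalic spirantization): /d/ is a stop between vowels /e/ and /e/, so it spirantizes to the fricative [z]. /p/ is a stop between vowels /u/ and /u/, so it spirantizes to the fricative [f]. /mekzufgedeerupuu/ → mekzufgezeerufuu.
Rule 3 (regressive voicing assimilation): /k/ precedes the voiced obstruent /z/, so it voices to [g] by assimilation. /f/ precedes the voiced obstruent /g/, so it voices to [v] by assimilation. /mekzufgezeerufuu/ → megzuvgezeerufuu.

megzuvgezeerufuu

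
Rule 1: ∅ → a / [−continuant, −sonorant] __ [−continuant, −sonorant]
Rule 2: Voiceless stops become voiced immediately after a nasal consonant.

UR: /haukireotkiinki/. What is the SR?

Rule 1 (stop-cluster a-epenthesis): /t/ and /k/ form a stop–stop cluster, so [a] is inserted between them. /haukireotkiinki/ → haukireotakiinki.
Rule 2 (post-nasal voicing): /k/ is a voiceless stop immediately after the nasal /n/, so it voices to [g]. /haukireotakiinki/ → haukireotakiingi.

haukireotakiingi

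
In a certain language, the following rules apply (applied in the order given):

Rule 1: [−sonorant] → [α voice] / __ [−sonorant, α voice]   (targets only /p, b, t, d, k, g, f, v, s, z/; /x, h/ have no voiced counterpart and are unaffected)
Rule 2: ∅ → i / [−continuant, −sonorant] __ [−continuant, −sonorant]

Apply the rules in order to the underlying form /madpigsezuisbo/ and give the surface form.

matipiksezuizbo

Rule 1 (regressive voicing assimilation): /d/ precedes the voiceless obstruent /p/, so it devoices to [t] by assimilation. /g/ precedes the voiceless obstruent /s/, so it devoices to [k] by assimilation. /s/ precedes the voiced obstruent /b/, so it voices to [z] by assimilation. /madpigsezuisbo/ → matpiksezuizbo.
Rule 2 (stop-cluster i-epenthesis): /t/ and /p/ form a stop–stop cluster, so [i] is inserted between them. /matpiksezuizbo/ → matipiksezuizbo.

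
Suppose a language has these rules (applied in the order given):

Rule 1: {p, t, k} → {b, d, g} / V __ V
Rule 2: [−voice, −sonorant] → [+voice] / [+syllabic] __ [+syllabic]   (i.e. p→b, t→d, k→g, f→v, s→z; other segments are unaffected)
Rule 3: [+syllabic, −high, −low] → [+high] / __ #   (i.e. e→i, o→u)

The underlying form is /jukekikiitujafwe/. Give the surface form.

Rule 1 (intervocalic voicing): /k/ is a voiceless stop between vowels /u/ and /e/, so it voices to [g]. /k/ is a voiceless stop between vowels /e/ and /i/, so it voices to [g]. /k/ is a voiceless stop between vowels /i/ and /i/, so it voices to [g]. /t/ is a voiceless stop between vowels /i/ and /u/, so it voices to [d]. /jukekikiitujafwe/ → jugegigiidujafwe.
Rule 2 (intervocalic voicing): no segment meets the environment; /jugegigiidujafwe/ is unchanged.
Rule 3 (final vowel raising): /e/ is a mid vowel in word-final position, so it raises to [i]. /jugegigiidujafwe/ → jugegigiidujafwi.

jugegigiidujafwi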